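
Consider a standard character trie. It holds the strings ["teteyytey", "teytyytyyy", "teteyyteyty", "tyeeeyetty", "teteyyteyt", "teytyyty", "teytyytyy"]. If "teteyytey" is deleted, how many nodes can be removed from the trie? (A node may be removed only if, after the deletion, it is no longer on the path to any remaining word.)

A node on "teteyytey"'s path can go only if nothing else ends at it or branches off below it.
Every node on "teteyytey" is still needed (e.g. by "teteyyteyty"), so nothing is freed.
Nodes removed: 0

0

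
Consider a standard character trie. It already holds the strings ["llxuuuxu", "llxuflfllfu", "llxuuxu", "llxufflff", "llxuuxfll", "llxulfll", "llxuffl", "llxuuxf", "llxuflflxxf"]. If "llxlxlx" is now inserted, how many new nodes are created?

4

Walking "llxlxlx" from the root, the first 3 characters ("llx") follow existing edges; "l" is the first miss.
So 7 − 3 = 4 new nodes.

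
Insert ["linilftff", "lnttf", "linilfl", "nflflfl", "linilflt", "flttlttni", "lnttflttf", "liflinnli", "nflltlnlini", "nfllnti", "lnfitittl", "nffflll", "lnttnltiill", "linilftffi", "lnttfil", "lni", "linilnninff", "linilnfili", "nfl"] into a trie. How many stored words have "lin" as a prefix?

Traverse to the node for "lin", then collect every word in that subtree.
Matches: "linilfl", "linilflt", "linilftff", "linilftffi", "linilnfili", "linilnninff"
Count: 6

6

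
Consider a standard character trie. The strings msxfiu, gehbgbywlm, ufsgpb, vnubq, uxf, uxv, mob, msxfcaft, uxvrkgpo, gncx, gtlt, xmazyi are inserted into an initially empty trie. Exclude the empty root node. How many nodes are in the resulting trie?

Insert word by word; a character creates a node only if that edge doesn't already exist:
  "msxfiu" → 6 new (m, s, x, f, i, u)
  "gehbgbywlm" → 10 new (g, e, h, b, g, b, y, w, l, m)
  "ufsgpb" → 6 new (u, f, s, g, p, b)
  "vnubq" → 5 new (v, n, u, b, q)
  "uxf" → prefix "u" already present; 2 new (x, f)
  "uxv" → prefix "ux" already present; 1 new (v)
  "mob" → prefix "m" already present; 2 new (o, b)
  "msxfcaft" → prefix "msxf" already present; 4 new (c, a, f, t)
  "uxvrkgpo" → prefix "uxv" already present; 5 new (r, k, g, p, o)
  "gncx" → prefix "g" already present; 3 new (n, c, x)
  "gtlt" → prefix "g" already present; 3 new (t, l, t)
  "xmazyi" → 6 new (x, m, a, z, y, i)
Total nodes = 6 + 10 + 6 + 5 + 2 + 1 + 2 + 4 + 5 + 3 + 3 + 6 = 53

53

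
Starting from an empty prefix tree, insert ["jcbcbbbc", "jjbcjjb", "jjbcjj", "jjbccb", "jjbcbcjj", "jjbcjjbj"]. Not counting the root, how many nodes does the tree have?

21

Count nodes per top-level branch (shared prefixes stored once):
  'j'-branch (jcbcbbbc, jjbcbcjj, jjbccb, jjbcjj, jjbcjjb, jjbcjjbj): 21 nodes
Sum: 21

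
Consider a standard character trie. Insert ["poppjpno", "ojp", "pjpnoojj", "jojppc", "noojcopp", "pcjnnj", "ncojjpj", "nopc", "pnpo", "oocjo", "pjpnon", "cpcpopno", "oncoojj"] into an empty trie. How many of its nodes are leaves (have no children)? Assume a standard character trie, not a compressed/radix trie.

A leaf is a node with no children — equivalently, the end of a word that is not a proper prefix of any other stored word.
Those words: "cpcpopno", "jojppc", "ncojjpj", "noojcopp", "nopc", "ojp", "oncoojj", "oocjo", "pcjnnj", "pjpnon", "pjpnoojj", "pnpo", "poppjpno"
Leaf count: 13

13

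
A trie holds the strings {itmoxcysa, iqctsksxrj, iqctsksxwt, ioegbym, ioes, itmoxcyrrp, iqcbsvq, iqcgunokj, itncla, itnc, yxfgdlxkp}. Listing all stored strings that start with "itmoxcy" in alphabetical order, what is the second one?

DFS of the "itmoxcy" subtree visits, in order: "itmoxcyrrp", "itmoxcysa"
Position 2: itmoxcysa

itmoxcysa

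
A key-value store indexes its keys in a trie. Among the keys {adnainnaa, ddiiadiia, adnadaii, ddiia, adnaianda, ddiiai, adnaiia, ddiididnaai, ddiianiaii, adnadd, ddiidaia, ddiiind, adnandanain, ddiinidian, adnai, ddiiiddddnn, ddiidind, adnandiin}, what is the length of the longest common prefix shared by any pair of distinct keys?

6

Equivalently: take the maximum, over all pairs, of their longest common prefix length.
"adnandanain" and "adnandiin" agree on "adnand" (6 characters) before diverging; nothing deeper is shared.
Longest shared-prefix length: 6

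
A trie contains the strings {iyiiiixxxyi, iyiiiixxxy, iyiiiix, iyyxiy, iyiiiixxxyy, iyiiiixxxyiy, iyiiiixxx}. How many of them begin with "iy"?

7

Filter for entries beginning with "iy":
Words under "iy": iyiiiix, iyiiiixxx, iyiiiixxxy, iyiiiixxxyi, iyiiiixxxyiy, iyiiiixxxyy, iyyxiy
Count: 7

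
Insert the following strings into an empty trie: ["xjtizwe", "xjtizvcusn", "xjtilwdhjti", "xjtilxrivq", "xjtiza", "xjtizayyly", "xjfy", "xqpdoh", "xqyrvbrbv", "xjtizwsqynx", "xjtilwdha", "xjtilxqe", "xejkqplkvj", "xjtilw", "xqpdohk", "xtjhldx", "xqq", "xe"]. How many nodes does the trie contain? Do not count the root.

68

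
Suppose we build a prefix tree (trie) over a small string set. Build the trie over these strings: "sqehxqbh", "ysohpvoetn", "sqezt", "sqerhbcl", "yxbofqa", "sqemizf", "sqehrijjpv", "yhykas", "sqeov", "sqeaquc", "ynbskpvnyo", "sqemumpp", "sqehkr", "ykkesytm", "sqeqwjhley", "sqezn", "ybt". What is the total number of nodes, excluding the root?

84

Count nodes per top-level branch (shared prefixes stored once):
  's'-branch (sqeaquc, sqehkr, sqehrijjpv, sqehxqbh, sqemizf, sqemumpp, sqeov, sqeqwjhley, sqerhbcl, sqezn, sqezt): 45 nodes
  'y'-branch (ybt, yhykas, ykkesytm, ynbskpvnyo, ysohpvoetn, yxbofqa): 39 nodes
Sum: 84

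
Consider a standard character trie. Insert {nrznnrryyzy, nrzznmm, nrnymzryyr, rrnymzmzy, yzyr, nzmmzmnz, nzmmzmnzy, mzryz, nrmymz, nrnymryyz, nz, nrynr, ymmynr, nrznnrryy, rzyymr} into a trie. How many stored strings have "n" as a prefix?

10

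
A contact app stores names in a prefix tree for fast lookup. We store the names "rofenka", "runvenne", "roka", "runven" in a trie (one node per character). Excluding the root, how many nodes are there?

Trace insertions, counting only characters that open a new branch:
  "rofenka" → 7 new (r, o, f, e, n, k, a)
  "runvenne" → prefix "r" already present; 7 new (u, n, v, e, n, n, e)
  "roka" → prefix "ro" already present; 2 new (k, a)
  "runven" → prefix "runven" already present; 0 new (none)
Total nodes = 7 + 7 + 2 + 0 = 16

16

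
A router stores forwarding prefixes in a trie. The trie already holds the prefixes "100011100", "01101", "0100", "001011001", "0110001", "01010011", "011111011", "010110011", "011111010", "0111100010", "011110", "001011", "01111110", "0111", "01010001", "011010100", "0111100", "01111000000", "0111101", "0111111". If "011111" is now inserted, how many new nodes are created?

0

"011111" is already a full path in the trie; only an end-marker is added.
No new nodes are needed: 0.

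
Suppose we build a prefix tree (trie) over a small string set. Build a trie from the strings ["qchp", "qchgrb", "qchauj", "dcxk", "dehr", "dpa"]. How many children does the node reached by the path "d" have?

3

Walk "d" from the root, arriving at one node.
Distinct next characters after "d": c, e, p.
That node has 3 child edges.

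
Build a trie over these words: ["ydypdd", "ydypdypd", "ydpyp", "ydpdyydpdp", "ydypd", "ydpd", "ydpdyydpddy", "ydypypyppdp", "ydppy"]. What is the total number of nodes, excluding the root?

For each word, the new-node count is its length minus the longest prefix already in the trie:
  "ydypdd" → 6 new (y, d, y, p, d, d)
  "ydypdypd" → prefix "ydypd" already present; 3 new (y, p, d)
  "ydpyp" → prefix "yd" already present; 3 new (p, y, p)
  "ydpdyydpdp" → prefix "ydp" already present; 7 new (d, y, y, d, p, d, p)
  "ydypd" → prefix "ydypd" already present; 0 new (none)
  "ydpd" → prefix "ydpd" already present; 0 new (none)
  "ydpdyydpddy" → prefix "ydpdyydpd" already present; 2 new (d, y)
  "ydypypyppdp" → prefix "ydyp" already present; 7 new (y, p, y, p, p, d, p)
  "ydppy" → prefix "ydp" already present; 2 new (p, y)
Total nodes = 6 + 3 + 3 + 7 + 0 + 0 + 2 + 7 + 2 = 30

30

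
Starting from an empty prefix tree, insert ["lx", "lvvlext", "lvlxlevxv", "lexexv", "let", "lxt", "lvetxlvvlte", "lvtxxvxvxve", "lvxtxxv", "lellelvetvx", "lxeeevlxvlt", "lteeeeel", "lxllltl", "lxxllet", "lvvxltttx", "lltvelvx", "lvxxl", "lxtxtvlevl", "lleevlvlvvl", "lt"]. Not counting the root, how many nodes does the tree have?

111

For each word, the new-node count is its length minus the longest prefix already in the trie:
  "lx" → 2 new (l, x)
  "lvvlext" → prefix "l" already present; 6 new (v, v, l, e, x, t)
  "lvlxlevxv" → prefix "lv" already present; 7 new (l, x, l, e, v, x, v)
  "lexexv" → prefix "l" already present; 5 new (e, x, e, x, v)
  "let" → prefix "le" already present; 1 new (t)
  "lxt" → prefix "lx" already present; 1 new (t)
  "lvetxlvvlte" → prefix "lv" already present; 9 new (e, t, x, l, v, v, l, t, e)
  "lvtxxvxvxve" → prefix "lv" already present; 9 new (t, x, x, v, x, v, x, v, e)
  "lvxtxxv" → prefix "lv" already present; 5 new (x, t, x, x, v)
  "lellelvetvx" → prefix "le" already present; 9 new (l, l, e, l, v, e, t, v, x)
  "lxeeevlxvlt" → prefix "lx" already present; 9 new (e, e, e, v, l, x, v, l, t)
  "lteeeeel" → prefix "l" already present; 7 new (t, e, e, e, e, e, l)
  "lxllltl" → prefix "lx" already present; 5 new (l, l, l, t, l)
  "lxxllet" → prefix "lx" already present; 5 new (x, l, l, e, t)
  "lvvxltttx" → prefix "lvv" already present; 6 new (x, l, t, t, t, x)
  "lltvelvx" → prefix "l" already present; 7 new (l, t, v, e, l, v, x)
  "lvxxl" → prefix "lvx" already present; 2 new (x, l)
  "lxtxtvlevl" → prefix "lxt" already present; 7 new (x, t, v, l, e, v, l)
  "lleevlvlvvl" → prefix "ll" already present; 9 new (e, e, v, l, v, l, v, v, l)
  "lt" → prefix "lt" already present; 0 new (none)
Total nodes = 2 + 6 + 7 + 5 + 1 + 1 + 9 + 9 + 5 + 9 + 9 + 7 + 5 + 5 + 6 + 7 + 2 + 7 + 9 + 0 = 111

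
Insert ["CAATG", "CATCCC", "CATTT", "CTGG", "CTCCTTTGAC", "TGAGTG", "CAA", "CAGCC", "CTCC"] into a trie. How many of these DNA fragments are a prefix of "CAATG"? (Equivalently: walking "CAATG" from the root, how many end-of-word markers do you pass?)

2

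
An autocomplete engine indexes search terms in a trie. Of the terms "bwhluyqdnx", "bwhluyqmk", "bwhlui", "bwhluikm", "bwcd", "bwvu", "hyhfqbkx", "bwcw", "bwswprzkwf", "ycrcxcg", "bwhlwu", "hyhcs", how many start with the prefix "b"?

9

Filter for entries beginning with "b":
Matches: "bwcd", "bwcw", "bwhlui", "bwhluikm", "bwhluyqdnx", "bwhluyqmk", "bwhlwu", "bwswprzkwf", "bwvu"
Count: 9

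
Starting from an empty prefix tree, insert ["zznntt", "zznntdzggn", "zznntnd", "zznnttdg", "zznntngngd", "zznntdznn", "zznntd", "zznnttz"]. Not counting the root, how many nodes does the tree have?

Count nodes per top-level branch (shared prefixes stored once):
  'z'-branch (zznntd, zznntdzggn, zznntdznn, zznntnd, zznntngngd, zznntt, zznnttdg, zznnttz): 22 nodes
Sum: 22

22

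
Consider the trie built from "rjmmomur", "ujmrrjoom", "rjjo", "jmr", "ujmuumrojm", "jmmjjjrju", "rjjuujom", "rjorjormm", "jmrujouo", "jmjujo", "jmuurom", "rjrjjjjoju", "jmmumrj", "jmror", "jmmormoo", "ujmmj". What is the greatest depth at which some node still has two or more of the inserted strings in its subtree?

3

Equivalently: take the maximum, over all pairs, of their longest common prefix length.
"jmmjjjrju" and "jmmormoo" agree on "jmm" (3 characters) before diverging; nothing deeper is shared.
Longest shared-prefix length: 3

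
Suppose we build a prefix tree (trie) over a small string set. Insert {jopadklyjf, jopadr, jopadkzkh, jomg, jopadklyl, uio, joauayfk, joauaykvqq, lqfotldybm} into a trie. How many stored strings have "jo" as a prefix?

7

Walk to "jo"; the words in its subtree are exactly those with that prefix.
Words under "jo": joauayfk, joauaykvqq, jomg, jopadklyjf, jopadklyl, jopadkzkh, jopadr
Count: 7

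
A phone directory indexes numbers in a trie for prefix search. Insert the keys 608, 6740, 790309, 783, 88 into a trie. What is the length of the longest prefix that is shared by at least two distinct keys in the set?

1

Look for the deepest trie node that still has at least two words in its subtree.
e.g. "608" and "6740" share the prefix "6" of length 1; no pair shares a longer one.
Longest shared-prefix length: 1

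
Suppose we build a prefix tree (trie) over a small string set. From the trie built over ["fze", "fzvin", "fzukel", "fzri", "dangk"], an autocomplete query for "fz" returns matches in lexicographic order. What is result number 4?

fzvin

Words with prefix "fz", in lexicographic order: "fze", "fzri", "fzukel", "fzvin"
Position 4: fzvin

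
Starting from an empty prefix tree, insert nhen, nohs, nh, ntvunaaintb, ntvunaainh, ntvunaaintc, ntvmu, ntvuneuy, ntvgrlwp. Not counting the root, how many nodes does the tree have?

29

Trace insertions, counting only characters that open a new branch:
  "nhen" → 4 new (n, h, e, n)
  "nohs" → prefix "n" already present; 3 new (o, h, s)
  "nh" → prefix "nh" already present; 0 new (none)
  "ntvunaaintb" → prefix "n" already present; 10 new (t, v, u, n, a, a, i, n, t, b)
  "ntvunaainh" → prefix "ntvunaain" already present; 1 new (h)
  "ntvunaaintc" → prefix "ntvunaaint" already present; 1 new (c)
  "ntvmu" → prefix "ntv" already present; 2 new (m, u)
  "ntvuneuy" → prefix "ntvun" already present; 3 new (e, u, y)
  "ntvgrlwp" → prefix "ntv" already present; 5 new (g, r, l, w, p)
Total nodes = 4 + 3 + 0 + 10 + 1 + 1 + 2 + 3 + 5 = 29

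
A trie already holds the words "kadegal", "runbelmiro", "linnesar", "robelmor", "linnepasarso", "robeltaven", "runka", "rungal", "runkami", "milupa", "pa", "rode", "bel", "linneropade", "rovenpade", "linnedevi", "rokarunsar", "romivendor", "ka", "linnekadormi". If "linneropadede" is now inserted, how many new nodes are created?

The longest prefix of "linneropadede" already in the trie is "linneropade" (length 11).
Each of the 2 remaining characters creates one node.

2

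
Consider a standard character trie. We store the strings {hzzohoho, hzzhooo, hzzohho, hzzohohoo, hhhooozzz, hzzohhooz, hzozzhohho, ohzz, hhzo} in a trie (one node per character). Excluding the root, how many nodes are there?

For each word, the new-node count is its length minus the longest prefix already in the trie:
  "hzzohoho" → 8 new (h, z, z, o, h, o, h, o)
  "hzzhooo" → prefix "hzz" already present; 4 new (h, o, o, o)
  "hzzohho" → prefix "hzzoh" already present; 2 new (h, o)
  "hzzohohoo" → prefix "hzzohoho" already present; 1 new (o)
  "hhhooozzz" → prefix "h" already present; 8 new (h, h, o, o, o, z, z, z)
  "hzzohhooz" → prefix "hzzohho" already present; 2 new (o, z)
  "hzozzhohho" → prefix "hz" already present; 8 new (o, z, z, h, o, h, h, o)
  "ohzz" → 4 new (o, h, z, z)
  "hhzo" → prefix "hh" already present; 2 new (z, o)
Total nodes = 8 + 4 + 2 + 1 + 8 + 2 + 8 + 4 + 2 = 39

39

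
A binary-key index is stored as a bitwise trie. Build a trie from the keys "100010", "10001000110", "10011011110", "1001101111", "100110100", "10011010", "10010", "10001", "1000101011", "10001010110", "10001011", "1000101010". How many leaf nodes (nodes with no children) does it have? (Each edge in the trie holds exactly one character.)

A leaf is a node with no children — equivalently, the end of a word that is not a proper prefix of any other stored word.
Those words: "10001000110", "1000101010", "10001010110", "10001011", "10010", "100110100", "10011011110"
Leaf count: 7

7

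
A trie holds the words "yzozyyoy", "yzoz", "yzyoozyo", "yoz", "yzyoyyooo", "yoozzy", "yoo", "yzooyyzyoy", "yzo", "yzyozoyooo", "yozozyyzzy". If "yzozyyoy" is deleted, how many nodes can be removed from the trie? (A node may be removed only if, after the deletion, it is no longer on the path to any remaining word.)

After clearing the end-marker at "yzozyyoy", prune upward until reaching a node still needed by another word.
The suffix "yyoy" (4 nodes) is used only by "yzozyyoy"; "yzoz" is itself a stored word, so pruning stops there.
Nodes removed: 4

4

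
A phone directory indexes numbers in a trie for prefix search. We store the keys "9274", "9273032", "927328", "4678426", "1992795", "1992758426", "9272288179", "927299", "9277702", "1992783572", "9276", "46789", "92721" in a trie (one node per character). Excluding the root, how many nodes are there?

50

Trace insertions, counting only characters that open a new branch:
  "9274" → 4 new (9, 2, 7, 4)
  "9273032" → prefix "927" already present; 4 new (3, 0, 3, 2)
  "927328" → prefix "9273" already present; 2 new (2, 8)
  "4678426" → 7 new (4, 6, 7, 8, 4, 2, 6)
  "1992795" → 7 new (1, 9, 9, 2, 7, 9, 5)
  "1992758426" → prefix "19927" already present; 5 new (5, 8, 4, 2, 6)
  "9272288179" → prefix "927" already present; 7 new (2, 2, 8, 8, 1, 7, 9)
  "927299" → prefix "9272" already present; 2 new (9, 9)
  "9277702" → prefix "927" already present; 4 new (7, 7, 0, 2)
  "1992783572" → prefix "19927" already present; 5 new (8, 3, 5, 7, 2)
  "9276" → prefix "927" already present; 1 new (6)
  "46789" → prefix "4678" already present; 1 new (9)
  "92721" → prefix "9272" already present; 1 new (1)
Total nodes = 4 + 4 + 2 + 7 + 7 + 5 + 7 + 2 + 4 + 5 + 1 + 1 + 1 = 50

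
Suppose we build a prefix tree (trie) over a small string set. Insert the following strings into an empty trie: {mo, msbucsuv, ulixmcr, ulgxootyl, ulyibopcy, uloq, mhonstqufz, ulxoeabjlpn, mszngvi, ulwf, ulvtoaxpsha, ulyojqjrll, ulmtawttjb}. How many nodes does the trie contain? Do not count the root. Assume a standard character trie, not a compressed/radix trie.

81

For each word, the new-node count is its length minus the longest prefix already in the trie:
  "mo" → 2 new (m, o)
  "msbucsuv" → prefix "m" already present; 7 new (s, b, u, c, s, u, v)
  "ulixmcr" → 7 new (u, l, i, x, m, c, r)
  "ulgxootyl" → prefix "ul" already present; 7 new (g, x, o, o, t, y, l)
  "ulyibopcy" → prefix "ul" already present; 7 new (y, i, b, o, p, c, y)
  "uloq" → prefix "ul" already present; 2 new (o, q)
  "mhonstqufz" → prefix "m" already present; 9 new (h, o, n, s, t, q, u, f, z)
  "ulxoeabjlpn" → prefix "ul" already present; 9 new (x, o, e, a, b, j, l, p, n)
  "mszngvi" → prefix "ms" already present; 5 new (z, n, g, v, i)
  "ulwf" → prefix "ul" already present; 2 new (w, f)
  "ulvtoaxpsha" → prefix "ul" already present; 9 new (v, t, o, a, x, p, s, h, a)
  "ulyojqjrll" → prefix "uly" already present; 7 new (o, j, q, j, r, l, l)
  "ulmtawttjb" → prefix "ul" already present; 8 new (m, t, a, w, t, t, j, b)
Total nodes = 2 + 7 + 7 + 7 + 7 + 2 + 9 + 9 + 5 + 2 + 9 + 7 + 8 = 81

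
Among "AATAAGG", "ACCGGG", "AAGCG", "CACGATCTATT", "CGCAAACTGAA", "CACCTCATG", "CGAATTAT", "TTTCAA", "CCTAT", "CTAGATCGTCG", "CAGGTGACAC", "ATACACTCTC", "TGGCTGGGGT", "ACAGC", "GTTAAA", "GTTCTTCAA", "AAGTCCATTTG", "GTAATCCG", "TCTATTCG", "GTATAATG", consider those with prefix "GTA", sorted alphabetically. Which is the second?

Words with prefix "GTA", in lexicographic order: "GTAATCCG", "GTATAATG"
Position 2: GTATAATG

GTATAATG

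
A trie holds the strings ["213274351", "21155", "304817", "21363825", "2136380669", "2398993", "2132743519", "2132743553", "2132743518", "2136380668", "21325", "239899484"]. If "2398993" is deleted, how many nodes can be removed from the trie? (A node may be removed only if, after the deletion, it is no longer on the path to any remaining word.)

1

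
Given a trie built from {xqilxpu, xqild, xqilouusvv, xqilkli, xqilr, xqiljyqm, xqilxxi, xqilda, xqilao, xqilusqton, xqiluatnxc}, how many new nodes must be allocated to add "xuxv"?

3

The longest prefix of "xuxv" already in the trie is "x" (length 1).
New nodes needed: |"xuxv"| − 1 = 4 − 1 = 3.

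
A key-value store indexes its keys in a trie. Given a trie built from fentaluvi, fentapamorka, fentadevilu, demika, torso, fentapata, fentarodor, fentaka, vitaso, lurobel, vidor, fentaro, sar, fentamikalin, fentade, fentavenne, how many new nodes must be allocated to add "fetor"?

3

The longest prefix of "fetor" already in the trie is "fe" (length 2).
New nodes needed: |"fetor"| − 2 = 5 − 2 = 3.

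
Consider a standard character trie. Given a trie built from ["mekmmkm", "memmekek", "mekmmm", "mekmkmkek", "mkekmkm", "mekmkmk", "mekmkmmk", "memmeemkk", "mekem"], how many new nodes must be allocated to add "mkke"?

Walking "mkke" from the root, the first 2 characters ("mk") follow existing edges; "k" is the first miss.
So 4 − 2 = 2 new nodes.

2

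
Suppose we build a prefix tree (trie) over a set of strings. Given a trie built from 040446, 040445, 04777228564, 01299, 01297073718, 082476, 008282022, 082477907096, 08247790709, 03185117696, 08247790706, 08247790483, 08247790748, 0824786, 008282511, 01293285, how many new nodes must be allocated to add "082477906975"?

4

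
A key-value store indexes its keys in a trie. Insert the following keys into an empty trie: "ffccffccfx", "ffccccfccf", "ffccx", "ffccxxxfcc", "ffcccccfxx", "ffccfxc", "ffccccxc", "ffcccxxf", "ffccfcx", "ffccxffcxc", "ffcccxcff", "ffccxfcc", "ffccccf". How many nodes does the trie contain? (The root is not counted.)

Insert word by word; a character creates a node only if that edge doesn't already exist:
  "ffccffccfx" → 10 new (f, f, c, c, f, f, c, c, f, x)
  "ffccccfccf" → prefix "ffcc" already present; 6 new (c, c, f, c, c, f)
  "ffccx" → prefix "ffcc" already present; 1 new (x)
  "ffccxxxfcc" → prefix "ffccx" already present; 5 new (x, x, f, c, c)
  "ffcccccfxx" → prefix "ffcccc" already present; 4 new (c, f, x, x)
  "ffccfxc" → prefix "ffccf" already present; 2 new (x, c)
  "ffccccxc" → prefix "ffcccc" already present; 2 new (x, c)
  "ffcccxxf" → prefix "ffccc" already present; 3 new (x, x, f)
  "ffccfcx" → prefix "ffccf" already present; 2 new (c, x)
  "ffccxffcxc" → prefix "ffccx" already present; 5 new (f, f, c, x, c)
  "ffcccxcff" → prefix "ffcccx" already present; 3 new (c, f, f)
  "ffccxfcc" → prefix "ffccxf" already present; 2 new (c, c)
  "ffccccf" → prefix "ffccccf" already present; 0 new (none)
Total nodes = 10 + 6 + 1 + 5 + 4 + 2 + 2 + 3 + 2 + 5 + 3 + 2 + 0 = 45

45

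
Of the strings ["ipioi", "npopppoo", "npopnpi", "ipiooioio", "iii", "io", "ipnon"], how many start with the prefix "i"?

5

Walk to "i"; the words in its subtree are exactly those with that prefix.
Words under "i": iii, io, ipioi, ipiooioio, ipnon
Count: 5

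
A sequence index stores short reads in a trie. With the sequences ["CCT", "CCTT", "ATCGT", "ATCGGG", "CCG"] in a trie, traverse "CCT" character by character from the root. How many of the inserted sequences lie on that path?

Check each prefix of "CCT" against the stored set — each match is an end-marker on the path.
Prefixes of the query that are stored words: "CCT"
Count: 1

1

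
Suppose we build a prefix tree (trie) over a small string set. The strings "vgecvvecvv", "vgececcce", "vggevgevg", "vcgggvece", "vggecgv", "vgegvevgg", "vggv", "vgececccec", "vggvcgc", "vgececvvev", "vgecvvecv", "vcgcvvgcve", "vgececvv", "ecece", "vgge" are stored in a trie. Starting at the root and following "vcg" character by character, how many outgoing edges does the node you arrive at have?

2

Follow the path "vcg" to its node, then look at its outgoing edges.
Characters that immediately follow "vcg" among the stored strings: {c, g}.
That node has 2 child edges.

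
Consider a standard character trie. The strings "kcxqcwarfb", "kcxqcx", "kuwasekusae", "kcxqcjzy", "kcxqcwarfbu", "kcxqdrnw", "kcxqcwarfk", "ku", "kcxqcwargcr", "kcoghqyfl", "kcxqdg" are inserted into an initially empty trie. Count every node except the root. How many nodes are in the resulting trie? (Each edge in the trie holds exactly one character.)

Trace insertions, counting only characters that open a new branch:
  "kcxqcwarfb" → 10 new (k, c, x, q, c, w, a, r, f, b)
  "kcxqcx" → prefix "kcxqc" already present; 1 new (x)
  "kuwasekusae" → prefix "k" already present; 10 new (u, w, a, s, e, k, u, s, a, e)
  "kcxqcjzy" → prefix "kcxqc" already present; 3 new (j, z, y)
  "kcxqcwarfbu" → prefix "kcxqcwarfb" already present; 1 new (u)
  "kcxqdrnw" → prefix "kcxq" already present; 4 new (d, r, n, w)
  "kcxqcwarfk" → prefix "kcxqcwarf" already present; 1 new (k)
  "ku" → prefix "ku" already present; 0 new (none)
  "kcxqcwargcr" → prefix "kcxqcwar" already present; 3 new (g, c, r)
  "kcoghqyfl" → prefix "kc" already present; 7 new (o, g, h, q, y, f, l)
  "kcxqdg" → prefix "kcxqd" already present; 1 new (g)
Total nodes = 10 + 1 + 10 + 3 + 1 + 4 + 1 + 0 + 3 + 7 + 1 = 41

41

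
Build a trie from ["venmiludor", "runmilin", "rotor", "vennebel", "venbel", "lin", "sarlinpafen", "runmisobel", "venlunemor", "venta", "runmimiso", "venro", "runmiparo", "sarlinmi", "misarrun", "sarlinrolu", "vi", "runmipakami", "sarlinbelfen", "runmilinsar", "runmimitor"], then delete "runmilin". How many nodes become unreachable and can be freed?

0

A node on "runmilin"'s path can go only if nothing else ends at it or branches off below it.
Every node on "runmilin" is still needed (e.g. by "runmilinsar"), so nothing is freed.
Nodes removed: 0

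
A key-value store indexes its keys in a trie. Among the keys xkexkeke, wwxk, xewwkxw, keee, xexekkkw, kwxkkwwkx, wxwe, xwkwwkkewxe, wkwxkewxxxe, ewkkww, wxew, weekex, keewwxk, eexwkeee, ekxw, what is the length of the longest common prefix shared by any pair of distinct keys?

3

Look for the deepest trie node that still has at least two words in its subtree.
e.g. "keee" and "keewwxk" share the prefix "kee" of length 3; no pair shares a longer one.
Longest shared-prefix length: 3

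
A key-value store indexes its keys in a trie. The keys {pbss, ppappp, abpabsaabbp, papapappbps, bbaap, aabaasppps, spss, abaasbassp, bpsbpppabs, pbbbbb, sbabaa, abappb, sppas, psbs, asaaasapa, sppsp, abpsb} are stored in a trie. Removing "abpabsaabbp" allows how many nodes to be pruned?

8

Walk "abpabsaabbp" from the leaf back toward the root, removing each node that no remaining word uses.
The suffix "absaabbp" (8 nodes) is used only by "abpabsaabbp"; the node for "abp" still has the child "s", so pruning stops there.
Nodes removed: 8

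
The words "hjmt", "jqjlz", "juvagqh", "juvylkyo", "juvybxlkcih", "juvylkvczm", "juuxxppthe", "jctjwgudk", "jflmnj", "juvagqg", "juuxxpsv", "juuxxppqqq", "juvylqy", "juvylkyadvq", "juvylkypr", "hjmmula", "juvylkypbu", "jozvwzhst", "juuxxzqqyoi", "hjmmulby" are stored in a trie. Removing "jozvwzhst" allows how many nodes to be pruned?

8

Walk "jozvwzhst" from the leaf back toward the root, removing each node that no remaining word uses.
The suffix "ozvwzhst" (8 nodes) is used only by "jozvwzhst"; the node for "j" still has the child "q", so pruning stops there.
Nodes removed: 8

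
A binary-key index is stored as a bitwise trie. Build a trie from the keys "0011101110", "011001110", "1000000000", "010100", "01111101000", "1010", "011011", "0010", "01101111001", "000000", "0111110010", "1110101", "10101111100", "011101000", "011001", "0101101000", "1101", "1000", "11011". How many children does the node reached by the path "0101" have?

Walk "0101" from the root, arriving at one node.
Distinct next characters after "0101": 0, 1.
That node has 2 child edges.

2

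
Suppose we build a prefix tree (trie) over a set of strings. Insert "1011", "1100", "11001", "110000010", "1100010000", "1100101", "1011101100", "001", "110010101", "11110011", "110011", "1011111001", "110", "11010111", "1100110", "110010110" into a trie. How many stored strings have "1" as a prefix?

Walk to "1"; the words in its subtree are exactly those with that prefix.
Matches: "1011", "1011101100", "1011111001", "110", "1100", "110000010", "1100010000", "11001", "1100101", "110010101", "110010110", "110011", "1100110", "11010111", "11110011"
Count: 15

15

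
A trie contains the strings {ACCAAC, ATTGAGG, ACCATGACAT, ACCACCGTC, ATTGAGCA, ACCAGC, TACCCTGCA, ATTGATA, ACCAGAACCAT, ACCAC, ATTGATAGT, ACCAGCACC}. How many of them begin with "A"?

Walk to "A"; the words in its subtree are exactly those with that prefix.
Matches: "ACCAAC", "ACCAC", "ACCACCGTC", "ACCAGAACCAT", "ACCAGC", "ACCAGCACC", "ACCATGACAT", "ATTGAGCA", "ATTGAGG", "ATTGATA", "ATTGATAGT"
Count: 11

11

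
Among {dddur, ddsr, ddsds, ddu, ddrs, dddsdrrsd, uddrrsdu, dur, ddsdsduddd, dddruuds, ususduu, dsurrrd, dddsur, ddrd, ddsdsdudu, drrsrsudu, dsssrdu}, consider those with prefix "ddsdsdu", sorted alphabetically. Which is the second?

Words with prefix "ddsdsdu", in lexicographic order: "ddsdsduddd", "ddsdsdudu"
Position 2: ddsdsdudu

ddsdsdudu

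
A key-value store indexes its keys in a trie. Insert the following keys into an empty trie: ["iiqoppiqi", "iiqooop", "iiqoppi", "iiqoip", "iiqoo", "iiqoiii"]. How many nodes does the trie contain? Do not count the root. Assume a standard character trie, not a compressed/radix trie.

16

Trace insertions, counting only characters that open a new branch:
  "iiqoppiqi" → 9 new (i, i, q, o, p, p, i, q, i)
  "iiqooop" → prefix "iiqo" already present; 3 new (o, o, p)
  "iiqoppi" → prefix "iiqoppi" already present; 0 new (none)
  "iiqoip" → prefix "iiqo" already present; 2 new (i, p)
  "iiqoo" → prefix "iiqoo" already present; 0 new (none)
  "iiqoiii" → prefix "iiqoi" already present; 2 new (i, i)
Total nodes = 9 + 3 + 0 + 2 + 0 + 2 = 16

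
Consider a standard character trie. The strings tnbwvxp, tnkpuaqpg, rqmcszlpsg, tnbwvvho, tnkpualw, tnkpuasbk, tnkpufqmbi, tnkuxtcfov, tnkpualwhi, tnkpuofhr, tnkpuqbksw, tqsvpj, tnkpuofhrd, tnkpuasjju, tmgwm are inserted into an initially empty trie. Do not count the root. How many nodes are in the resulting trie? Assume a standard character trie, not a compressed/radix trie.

68

Count nodes per top-level branch (shared prefixes stored once):
  'r'-branch (rqmcszlpsg): 10 nodes
  't'-branch (tmgwm, tnbwvvho, tnbwvxp, tnkpualw, tnkpualwhi, tnkpuaqpg, tnkpuasbk, tnkpuasjju, tnkpufqmbi, tnkpuofhr, tnkpuofhrd, tnkpuqbksw, tnkuxtcfov, tqsvpj): 58 nodes
Sum: 68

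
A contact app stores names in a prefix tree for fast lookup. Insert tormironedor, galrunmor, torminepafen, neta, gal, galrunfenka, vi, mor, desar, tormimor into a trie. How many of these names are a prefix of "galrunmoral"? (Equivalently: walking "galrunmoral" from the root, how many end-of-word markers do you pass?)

Walk "galrunmoral" from the root; an end-of-word marker is hit whenever a stored word is a prefix of "galrunmoral".
Prefixes of the query that are stored words: "gal", "galrunmor"
Count: 2

2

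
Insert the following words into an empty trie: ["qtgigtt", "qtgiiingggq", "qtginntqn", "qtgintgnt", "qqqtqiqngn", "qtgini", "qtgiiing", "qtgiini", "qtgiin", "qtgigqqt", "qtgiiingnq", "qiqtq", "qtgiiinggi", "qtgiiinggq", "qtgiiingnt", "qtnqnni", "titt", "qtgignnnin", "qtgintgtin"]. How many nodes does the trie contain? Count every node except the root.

64

Count nodes per top-level branch (shared prefixes stored once):
  'q'-branch (qiqtq, qqqtqiqngn, qtgignnnin, qtgigqqt, qtgigtt, qtgiiing, qtgiiingggq, qtgiiinggi, qtgiiinggq, qtgiiingnq, qtgiiingnt, qtgiin, qtgiini, qtgini, qtginntqn, qtgintgnt, qtgintgtin, qtnqnni): 60 nodes
  't'-branch (titt): 4 nodes
Sum: 64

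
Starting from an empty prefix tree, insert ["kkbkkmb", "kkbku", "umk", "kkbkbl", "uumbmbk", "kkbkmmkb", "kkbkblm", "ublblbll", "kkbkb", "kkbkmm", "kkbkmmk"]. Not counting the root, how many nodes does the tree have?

Trace insertions, counting only characters that open a new branch:
  "kkbkkmb" → 7 new (k, k, b, k, k, m, b)
  "kkbku" → prefix "kkbk" already present; 1 new (u)
  "umk" → 3 new (u, m, k)
  "kkbkbl" → prefix "kkbk" already present; 2 new (b, l)
  "uumbmbk" → prefix "u" already present; 6 new (u, m, b, m, b, k)
  "kkbkmmkb" → prefix "kkbk" already present; 4 new (m, m, k, b)
  "kkbkblm" → prefix "kkbkbl" already present; 1 new (m)
  "ublblbll" → prefix "u" already present; 7 new (b, l, b, l, b, l, l)
  "kkbkb" → prefix "kkbkb" already present; 0 new (none)
  "kkbkmm" → prefix "kkbkmm" already present; 0 new (none)
  "kkbkmmk" → prefix "kkbkmmk" already present; 0 new (none)
Total nodes = 7 + 1 + 3 + 2 + 6 + 4 + 1 + 7 + 0 + 0 + 0 = 31

31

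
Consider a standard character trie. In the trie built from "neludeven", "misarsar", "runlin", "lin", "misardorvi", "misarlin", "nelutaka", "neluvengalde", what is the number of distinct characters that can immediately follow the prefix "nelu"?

Follow the path "nelu" to its node, then look at its outgoing edges.
Distinct next characters after "nelu": d, t, v.
That node has 3 child edges.

3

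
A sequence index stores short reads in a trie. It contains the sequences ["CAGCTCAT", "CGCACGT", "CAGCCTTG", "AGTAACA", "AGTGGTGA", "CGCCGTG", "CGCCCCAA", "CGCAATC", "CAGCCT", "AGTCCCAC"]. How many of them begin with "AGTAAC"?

1

Walk to "AGTAAC"; the words in its subtree are exactly those with that prefix.
Matches: "AGTAACA"
Count: 1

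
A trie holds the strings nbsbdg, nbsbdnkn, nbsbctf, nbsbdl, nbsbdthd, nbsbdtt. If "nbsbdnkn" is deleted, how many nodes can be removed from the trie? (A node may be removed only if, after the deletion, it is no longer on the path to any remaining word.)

3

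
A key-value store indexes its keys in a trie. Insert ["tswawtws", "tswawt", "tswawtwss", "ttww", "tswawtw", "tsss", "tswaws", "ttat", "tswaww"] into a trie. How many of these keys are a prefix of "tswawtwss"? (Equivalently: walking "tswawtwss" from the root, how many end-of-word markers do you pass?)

4

Walk "tswawtwss" from the root; an end-of-word marker is hit whenever a stored word is a prefix of "tswawtwss".
Prefixes of the query that are stored words: "tswawt", "tswawtw", "tswawtws", "tswawtwss"
Count: 4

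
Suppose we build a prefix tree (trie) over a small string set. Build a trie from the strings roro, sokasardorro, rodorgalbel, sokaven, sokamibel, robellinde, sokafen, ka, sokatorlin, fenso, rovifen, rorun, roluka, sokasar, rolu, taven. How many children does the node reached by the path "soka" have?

Follow the path "soka" to its node, then look at its outgoing edges.
Distinct next characters after "soka": f, m, s, t, v.
That node has 5 child edges.

5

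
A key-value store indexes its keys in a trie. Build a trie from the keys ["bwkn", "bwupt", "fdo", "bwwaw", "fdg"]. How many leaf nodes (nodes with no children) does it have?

A leaf is a node with no children — equivalently, the end of a word that is not a proper prefix of any other stored word.
Those words: "bwkn", "bwupt", "bwwaw", "fdg", "fdo"
Leaf count: 5

5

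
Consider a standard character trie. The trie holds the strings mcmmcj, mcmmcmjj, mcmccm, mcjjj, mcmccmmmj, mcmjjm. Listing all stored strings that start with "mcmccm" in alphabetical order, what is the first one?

Filter for "mcmccm…" and sort: "mcmccm", "mcmccmmmj"
Position 1: mcmccm

mcmccm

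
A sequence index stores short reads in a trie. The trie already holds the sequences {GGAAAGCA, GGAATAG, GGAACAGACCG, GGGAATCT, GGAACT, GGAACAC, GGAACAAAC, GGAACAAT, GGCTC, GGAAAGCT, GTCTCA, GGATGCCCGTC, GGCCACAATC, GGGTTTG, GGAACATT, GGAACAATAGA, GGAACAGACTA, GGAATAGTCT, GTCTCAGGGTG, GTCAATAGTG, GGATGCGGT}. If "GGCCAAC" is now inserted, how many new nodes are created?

"GGCCA" is already a path in the trie; the remaining "AC" must be added.
New nodes needed: |"GGCCAAC"| − 5 = 7 − 5 = 2.

2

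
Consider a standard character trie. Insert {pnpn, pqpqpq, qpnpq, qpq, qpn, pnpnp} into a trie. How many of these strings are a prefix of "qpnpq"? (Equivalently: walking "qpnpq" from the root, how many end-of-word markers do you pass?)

Check each prefix of "qpnpq" against the stored set — each match is an end-marker on the path.
Prefixes of the query that are stored words: "qpn", "qpnpq"
Count: 2

2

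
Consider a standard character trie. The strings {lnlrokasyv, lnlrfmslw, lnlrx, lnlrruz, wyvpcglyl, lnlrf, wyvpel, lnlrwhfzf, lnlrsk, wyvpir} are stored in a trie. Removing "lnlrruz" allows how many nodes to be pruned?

Walk "lnlrruz" from the leaf back toward the root, removing each node that no remaining word uses.
The suffix "ruz" (3 nodes) is used only by "lnlrruz"; the node for "lnlr" still has the child "o", so pruning stops there.
Nodes removed: 3

3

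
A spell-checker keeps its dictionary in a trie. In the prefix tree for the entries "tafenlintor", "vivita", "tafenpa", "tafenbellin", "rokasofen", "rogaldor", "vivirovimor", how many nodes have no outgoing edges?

A leaf is a node with no children — equivalently, the end of a word that is not a proper prefix of any other stored word.
Those words: "rogaldor", "rokasofen", "tafenbellin", "tafenlintor", "tafenpa", "vivirovimor", "vivita"
Leaf count: 7

7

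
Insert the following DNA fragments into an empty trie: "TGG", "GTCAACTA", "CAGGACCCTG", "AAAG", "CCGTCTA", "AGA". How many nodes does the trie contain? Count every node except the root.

For each word, the new-node count is its length minus the longest prefix already in the trie:
  "TGG" → 3 new (T, G, G)
  "GTCAACTA" → 8 new (G, T, C, A, A, C, T, A)
  "CAGGACCCTG" → 10 new (C, A, G, G, A, C, C, C, T, G)
  "AAAG" → 4 new (A, A, A, G)
  "CCGTCTA" → prefix "C" already present; 6 new (C, G, T, C, T, A)
  "AGA" → prefix "A" already present; 2 new (G, A)
Total nodes = 3 + 8 + 10 + 4 + 6 + 2 = 33

33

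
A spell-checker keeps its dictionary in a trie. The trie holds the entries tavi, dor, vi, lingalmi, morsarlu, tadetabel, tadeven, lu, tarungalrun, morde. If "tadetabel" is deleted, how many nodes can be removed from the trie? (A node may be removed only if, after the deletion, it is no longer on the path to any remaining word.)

Walk "tadetabel" from the leaf back toward the root, removing each node that no remaining word uses.
The suffix "tabel" (5 nodes) is used only by "tadetabel"; the node for "tade" still has the child "v", so pruning stops there.
Nodes removed: 5

5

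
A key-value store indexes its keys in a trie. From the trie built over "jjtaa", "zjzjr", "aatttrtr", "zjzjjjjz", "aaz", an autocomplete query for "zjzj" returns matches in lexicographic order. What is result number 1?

zjzjjjjz

Filter for "zjzj…" and sort: "zjzjjjjz", "zjzjr"
The 1st is zjzjjjjz.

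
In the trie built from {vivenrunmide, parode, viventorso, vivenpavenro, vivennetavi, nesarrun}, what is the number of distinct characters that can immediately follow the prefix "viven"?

The children of the "viven" node are the distinct next characters among strings starting with "viven".
Distinct next characters after "viven": n, p, r, t.
That node has 4 child edges.

4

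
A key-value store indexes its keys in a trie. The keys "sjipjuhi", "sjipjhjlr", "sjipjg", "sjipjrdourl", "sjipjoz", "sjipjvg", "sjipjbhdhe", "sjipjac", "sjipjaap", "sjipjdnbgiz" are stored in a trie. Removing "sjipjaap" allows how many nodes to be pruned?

2

A node on "sjipjaap"'s path can go only if nothing else ends at it or branches off below it.
The suffix "ap" (2 nodes) is used only by "sjipjaap"; the node for "sjipja" still has the child "c", so pruning stops there.
Nodes removed: 2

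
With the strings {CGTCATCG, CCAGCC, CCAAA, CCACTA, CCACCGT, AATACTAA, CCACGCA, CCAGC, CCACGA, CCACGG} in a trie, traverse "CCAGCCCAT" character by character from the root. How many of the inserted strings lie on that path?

2

Check each prefix of "CCAGCCCAT" against the stored set — each match is an end-marker on the path.
Prefixes of the query that are stored words: "CCAGC", "CCAGCC"
Count: 2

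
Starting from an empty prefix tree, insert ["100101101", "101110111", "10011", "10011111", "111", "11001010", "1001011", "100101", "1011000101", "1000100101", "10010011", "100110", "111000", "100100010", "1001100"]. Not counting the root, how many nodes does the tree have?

Insert word by word; a character creates a node only if that edge doesn't already exist:
  "100101101" → 9 new (1, 0, 0, 1, 0, 1, 1, 0, 1)
  "101110111" → prefix "10" already present; 7 new (1, 1, 1, 0, 1, 1, 1)
  "10011" → prefix "1001" already present; 1 new (1)
  "10011111" → prefix "10011" already present; 3 new (1, 1, 1)
  "111" → prefix "1" already present; 2 new (1, 1)
  "11001010" → prefix "11" already present; 6 new (0, 0, 1, 0, 1, 0)
  "1001011" → prefix "1001011" already present; 0 new (none)
  "100101" → prefix "100101" already present; 0 new (none)
  "1011000101" → prefix "1011" already present; 6 new (0, 0, 0, 1, 0, 1)
  "1000100101" → prefix "100" already present; 7 new (0, 1, 0, 0, 1, 0, 1)
  "10010011" → prefix "10010" already present; 3 new (0, 1, 1)
  "100110" → prefix "10011" already present; 1 new (0)
  "111000" → prefix "111" already present; 3 new (0, 0, 0)
  "100100010" → prefix "100100" already present; 3 new (0, 1, 0)
  "1001100" → prefix "100110" already present; 1 new (0)
Total nodes = 9 + 7 + 1 + 3 + 2 + 6 + 0 + 0 + 6 + 7 + 3 + 1 + 3 + 3 + 1 = 52

52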